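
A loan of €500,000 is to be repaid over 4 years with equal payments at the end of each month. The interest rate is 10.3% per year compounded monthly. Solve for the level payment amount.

€12,753.45

Level ordinary annuity; solve PV = PMT × [(1 − (1+r)^−n)/r] for PMT.
Periodic rate r = 0.103/12 per month; n is counted in months.
With n = 48: PMT = 500,000 / ([(1 − (1+r)^−n)/r]) = €12,753.45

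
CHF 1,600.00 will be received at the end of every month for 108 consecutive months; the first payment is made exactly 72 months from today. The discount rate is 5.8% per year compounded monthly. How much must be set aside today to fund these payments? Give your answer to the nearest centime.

Ordinary annuity of 108 payments, first payment at period 72.
Periodic rate r = 0.058/12 per month; n is counted in months.
The ordinary-annuity PV formula values the stream one period before the first payment (period 71); discount that back 71 periods:
PV₀ = 1,600 × [1 − (1+r)^−108] / r × (1+r)^−71 = CHF 95,419.71

CHF 95,419.71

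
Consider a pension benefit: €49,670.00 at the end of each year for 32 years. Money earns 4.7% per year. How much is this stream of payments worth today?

€813,754.67

This is an ordinary annuity: 32 payments of €49,670.00 at the end of each year.
Periodic rate r = 0.047 per year.
PV = PMT × [(1 − (1+r)^−n)/r] = 49,670 × [1 − (1+r)^−32] / r = €813,754.67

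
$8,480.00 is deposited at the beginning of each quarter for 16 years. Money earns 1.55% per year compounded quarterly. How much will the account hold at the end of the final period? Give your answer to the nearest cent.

This is an annuity due: 64 deposits of $8,480.00 at the beginning of each quarter.
Periodic rate r = 0.0155/4 per quarter; n is counted in quarters.
FV = PMT × [((1+r)^n − 1)/r] × (1+r) = 8,480 × [(1+r)^64 − 1] / r × (1+r) = $616,981.17

$616,981.17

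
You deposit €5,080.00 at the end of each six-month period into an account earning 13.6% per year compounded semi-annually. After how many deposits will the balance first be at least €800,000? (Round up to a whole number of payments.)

Periodic rate r = 0.136/2 per half-year; n is counted in half-years.
Ordinary annuity FV: 800,000 = 5,080 × [((1+r)^n − 1)/r].
(1+r)^n = 1 + 800,000 × r / 5,080, so n = ln(1 + 800,000·r/5,080) / ln(1+r) = 37.40.
Round up to a whole number of payments: n = 38.

38 payments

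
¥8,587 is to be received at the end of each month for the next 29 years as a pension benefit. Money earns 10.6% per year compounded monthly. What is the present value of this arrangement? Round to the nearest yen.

¥926,556

This is an ordinary annuity: 348 payments of ¥8,587 at the end of each month.
Periodic rate r = 0.106/12 per month; n is counted in months.
PV = PMT × [(1 − (1+r)^−n)/r] = 8,587 × [1 − (1+r)^−348] / r = ¥926,556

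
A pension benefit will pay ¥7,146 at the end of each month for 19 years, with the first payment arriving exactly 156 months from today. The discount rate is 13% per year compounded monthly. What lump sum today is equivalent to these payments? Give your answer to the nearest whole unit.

Ordinary annuity of 228 payments, first payment at period 156.
Periodic rate r = 0.13/12 per month; n is counted in months.
The ordinary-annuity PV formula values the stream one period before the first payment (period 155); discount that back 155 periods:
PV₀ = 7,146 × [1 − (1+r)^−228] / r × (1+r)^−155 = ¥113,514

¥113,514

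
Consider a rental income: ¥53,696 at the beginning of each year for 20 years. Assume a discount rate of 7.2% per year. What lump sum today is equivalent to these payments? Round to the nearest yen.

This is an annuity due: 20 payments of ¥53,696 at the beginning of each year.
Periodic rate r = 0.072 per year.
PV = PMT × [(1 − (1+r)^−n)/r] × (1+r) = 53,696 × [1 − (1+r)^−20] / r × (1+r) = ¥600,448

¥600,448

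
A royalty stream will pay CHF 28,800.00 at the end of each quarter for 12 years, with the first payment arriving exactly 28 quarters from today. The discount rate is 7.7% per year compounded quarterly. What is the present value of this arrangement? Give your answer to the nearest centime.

CHF 536,071.83

Ordinary annuity of 48 payments, first payment at period 28.
Periodic rate r = 0.077/4 per quarter; n is counted in quarters.
The ordinary-annuity PV formula values the stream one period before the first payment (period 27); discount that back 27 periods:
PV₀ = 28,800 × [1 − (1+r)^−48] / r × (1+r)^−27 = CHF 536,071.83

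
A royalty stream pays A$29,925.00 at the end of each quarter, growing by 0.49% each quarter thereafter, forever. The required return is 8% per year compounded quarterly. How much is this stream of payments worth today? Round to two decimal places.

Periodic rate r = 0.08/4 per quarter.
Growing perpetuity (Gordon): PV = PMT₁ / (r − g) = 29,925 / (r − 0.0049) = A$1,981,788.08.

A$1,981,788.08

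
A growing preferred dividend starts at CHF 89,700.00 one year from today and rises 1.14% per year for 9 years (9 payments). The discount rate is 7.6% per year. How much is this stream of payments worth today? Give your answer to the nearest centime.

Periodic rate r = 0.076 per year.
Growing ordinary annuity: PV = PMT₁ × [1 − ((1+g)/(1+r))^n] / (r − g) = 89,700 × [1 − ((1+0.0114)/(1+r))^9] / (r − 0.0114) = CHF 593,199.03.

CHF 593,199.03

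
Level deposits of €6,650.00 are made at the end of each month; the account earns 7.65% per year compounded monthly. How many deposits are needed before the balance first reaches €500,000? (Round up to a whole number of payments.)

62 payments

Periodic rate r = 0.0765/12 per month; n is counted in months.
Ordinary annuity FV: 500,000 = 6,650 × [((1+r)^n − 1)/r].
(1+r)^n = 1 + 500,000 × r / 6,650, so n = ln(1 + 500,000·r/6,650) / ln(1+r) = 61.62.
Round up to a whole number of payments: n = 62.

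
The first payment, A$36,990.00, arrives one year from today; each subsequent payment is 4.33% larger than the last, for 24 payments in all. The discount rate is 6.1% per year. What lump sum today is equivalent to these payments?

Periodic rate r = 0.061 per year.
Growing ordinary annuity: PV = PMT₁ × [1 − ((1+g)/(1+r))^n] / (r − g) = 36,990 × [1 − ((1+0.0433)/(1+r))^24] / (r − 0.0433) = A$694,224.51.

A$694,224.51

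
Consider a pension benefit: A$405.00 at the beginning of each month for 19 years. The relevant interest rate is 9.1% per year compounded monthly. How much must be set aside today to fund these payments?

A$44,199.60

This is an annuity due: 228 payments of A$405.00 at the beginning of each month.
Periodic rate r = 0.091/12 per month; n is counted in months.
PV = PMT × [(1 − (1+r)^−n)/r] × (1+r) = 405 × [1 − (1+r)^−228] / r × (1+r) = A$44,199.60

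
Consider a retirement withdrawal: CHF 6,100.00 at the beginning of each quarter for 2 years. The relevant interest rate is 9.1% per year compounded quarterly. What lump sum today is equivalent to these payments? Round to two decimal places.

This is an annuity due: 8 payments of CHF 6,100.00 at the beginning of each quarter.
Periodic rate r = 0.091/4 per quarter; n is counted in quarters.
PV = PMT × [(1 − (1+r)^−n)/r] × (1+r) = 6,100 × [1 − (1+r)^−8] / r × (1+r) = CHF 45,165.14

CHF 45,165.14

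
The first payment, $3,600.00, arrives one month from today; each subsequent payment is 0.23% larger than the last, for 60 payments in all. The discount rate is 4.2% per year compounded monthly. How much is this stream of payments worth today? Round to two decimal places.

Periodic rate r = 0.042/12 per month; n is counted in months.
Growing ordinary annuity: PV = PMT₁ × [1 − ((1+g)/(1+r))^n] / (r − g) = 3,600 × [1 − ((1+0.0023)/(1+r))^60] / (r − 0.0023) = $207,826.08.

$207,826.08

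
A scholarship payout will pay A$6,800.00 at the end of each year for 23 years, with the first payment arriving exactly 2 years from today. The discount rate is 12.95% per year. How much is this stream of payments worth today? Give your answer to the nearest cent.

A$43,664.61

Ordinary annuity of 23 payments, first payment at period 2.
Periodic rate r = 0.1295 per year.
The ordinary-annuity PV formula values the stream one period before the first payment (period 1); discount that back 1 periods:
PV₀ = 6,800 × [1 − (1+r)^−23] / r × (1+r)^−1 = A$43,664.61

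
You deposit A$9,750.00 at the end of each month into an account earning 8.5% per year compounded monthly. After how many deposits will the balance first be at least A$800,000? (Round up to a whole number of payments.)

65 payments

Periodic rate r = 0.085/12 per month; n is counted in months.
Ordinary annuity FV: 800,000 = 9,750 × [((1+r)^n − 1)/r].
(1+r)^n = 1 + 800,000 × r / 9,750, so n = ln(1 + 800,000·r/9,750) / ln(1+r) = 64.91.
Round up to a whole number of payments: n = 65.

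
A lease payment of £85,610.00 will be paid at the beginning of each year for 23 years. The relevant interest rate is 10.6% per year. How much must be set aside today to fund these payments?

£805,226.55

This is an annuity due: 23 payments of £85,610.00 at the beginning of each year.
Periodic rate r = 0.106 per year.
PV = PMT × [(1 − (1+r)^−n)/r] × (1+r) = 85,610 × [1 − (1+r)^−23] / r × (1+r) = £805,226.55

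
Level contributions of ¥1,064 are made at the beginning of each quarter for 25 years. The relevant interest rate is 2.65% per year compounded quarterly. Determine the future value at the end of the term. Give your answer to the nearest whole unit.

This is an annuity due: 100 deposits of ¥1,064 at the beginning of each quarter.
Periodic rate r = 0.0265/4 per quarter; n is counted in quarters.
FV = PMT × [((1+r)^n − 1)/r] × (1+r) = 1,064 × [(1+r)^100 − 1] / r × (1+r) = ¥151,224

¥151,224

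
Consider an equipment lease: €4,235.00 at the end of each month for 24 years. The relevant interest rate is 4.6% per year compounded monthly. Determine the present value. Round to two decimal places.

This is an ordinary annuity: 288 payments of €4,235.00 at the end of each month.
Periodic rate r = 0.046/12 per month; n is counted in months.
PV = PMT × [(1 − (1+r)^−n)/r] = 4,235 × [1 − (1+r)^−288] / r = €737,726.59

€737,726.59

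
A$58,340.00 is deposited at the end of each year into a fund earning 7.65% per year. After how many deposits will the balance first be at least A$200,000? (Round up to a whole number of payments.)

4 payments

Periodic rate r = 0.0765 per year.
Ordinary annuity FV: 200,000 = 58,340 × [((1+r)^n − 1)/r].
(1+r)^n = 1 + 200,000 × r / 58,340, so n = ln(1 + 200,000·r/58,340) / ln(1+r) = 3.16.
Round up to a whole number of payments: n = 4.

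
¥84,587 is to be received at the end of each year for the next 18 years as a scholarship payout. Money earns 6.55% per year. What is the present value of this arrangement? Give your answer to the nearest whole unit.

This is an ordinary annuity: 18 payments of ¥84,587 at the end of each year.
Periodic rate r = 0.0655 per year.
PV = PMT × [(1 − (1+r)^−n)/r] = 84,587 × [1 − (1+r)^−18] / r = ¥879,212

¥879,212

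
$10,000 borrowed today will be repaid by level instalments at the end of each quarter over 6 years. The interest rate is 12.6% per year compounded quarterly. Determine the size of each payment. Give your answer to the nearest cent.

$600.06

Level ordinary annuity; solve PV = PMT × [(1 − (1+r)^−n)/r] for PMT.
Periodic rate r = 0.126/4 per quarter; n is counted in quarters.
With n = 24: PMT = 10,000 / ([(1 − (1+r)^−n)/r]) = $600.06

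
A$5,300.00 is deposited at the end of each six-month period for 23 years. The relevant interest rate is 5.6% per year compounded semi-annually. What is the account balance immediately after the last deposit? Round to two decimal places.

A$484,933.48

This is an ordinary annuity: 46 deposits of A$5,300.00 at the end of each six-month period.
Periodic rate r = 0.056/2 per half-year; n is counted in half-years.
FV = PMT × [((1+r)^n − 1)/r] = 5,300 × [(1+r)^46 − 1] / r = A$484,933.48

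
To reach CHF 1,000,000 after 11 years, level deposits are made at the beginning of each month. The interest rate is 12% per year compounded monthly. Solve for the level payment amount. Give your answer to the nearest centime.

Level annuity due; solve FV = PMT × [((1+r)^n − 1)/r] × (1+r) for PMT.
Periodic rate r = 0.12/12 per month; n is counted in months.
With n = 132: PMT = 1,000,000 / ([((1+r)^n − 1)/r] × (1+r)) = CHF 3,641.46

CHF 3,641.46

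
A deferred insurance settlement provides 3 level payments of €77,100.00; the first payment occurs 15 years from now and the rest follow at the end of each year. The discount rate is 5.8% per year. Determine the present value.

€93,943.12

Ordinary annuity of 3 payments, first payment at period 15.
Periodic rate r = 0.058 per year.
The ordinary-annuity PV formula values the stream one period before the first payment (period 14); discount that back 14 periods:
PV₀ = 77,100 × [1 − (1+r)^−3] / r × (1+r)^−14 = €93,943.12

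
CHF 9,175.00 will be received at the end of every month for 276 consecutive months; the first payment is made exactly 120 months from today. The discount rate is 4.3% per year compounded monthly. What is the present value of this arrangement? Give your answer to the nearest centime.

CHF 1,049,541.11

Ordinary annuity of 276 payments, first payment at period 120.
Periodic rate r = 0.043/12 per month; n is counted in months.
The ordinary-annuity PV formula values the stream one period before the first payment (period 119); discount that back 119 periods:
PV₀ = 9,175 × [1 − (1+r)^−276] / r × (1+r)^−119 = CHF 1,049,541.11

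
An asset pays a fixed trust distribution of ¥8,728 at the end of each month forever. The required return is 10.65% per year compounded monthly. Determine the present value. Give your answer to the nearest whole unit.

Periodic rate r = 0.1065/12 per month.
Level perpetuity: PV = PMT / r = 8,728 / (0.1065/12) = ¥983,437.

¥983,437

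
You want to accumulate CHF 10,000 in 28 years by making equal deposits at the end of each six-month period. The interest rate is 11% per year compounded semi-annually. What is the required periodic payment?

CHF 28.87

Level ordinary annuity; solve FV = PMT × [((1+r)^n − 1)/r] for PMT.
Periodic rate r = 0.11/2 per half-year; n is counted in half-years.
With n = 56: PMT = 10,000 / ([((1+r)^n − 1)/r]) = CHF 28.87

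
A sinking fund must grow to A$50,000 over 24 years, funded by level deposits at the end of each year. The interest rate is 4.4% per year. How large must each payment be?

Level ordinary annuity; solve FV = PMT × [((1+r)^n − 1)/r] for PMT.
Periodic rate r = 0.044 per year.
With n = 24: PMT = 50,000 / ([((1+r)^n − 1)/r]) = A$1,215.01

A$1,215.01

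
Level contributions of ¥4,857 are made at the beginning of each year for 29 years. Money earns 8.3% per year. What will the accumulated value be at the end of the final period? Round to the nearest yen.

This is an annuity due: 29 deposits of ¥4,857 at the beginning of each year.
Periodic rate r = 0.083 per year.
FV = PMT × [((1+r)^n − 1)/r] × (1+r) = 4,857 × [(1+r)^29 − 1] / r × (1+r) = ¥576,571

¥576,571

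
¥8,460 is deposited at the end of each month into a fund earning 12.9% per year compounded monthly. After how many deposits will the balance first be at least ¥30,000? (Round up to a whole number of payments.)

4 payments

Periodic rate r = 0.129/12 per month; n is counted in months.
Ordinary annuity FV: 30,000 = 8,460 × [((1+r)^n − 1)/r].
(1+r)^n = 1 + 30,000 × r / 8,460, so n = ln(1 + 30,000·r/8,460) / ln(1+r) = 3.50.
Round up to a whole number of payments: n = 4.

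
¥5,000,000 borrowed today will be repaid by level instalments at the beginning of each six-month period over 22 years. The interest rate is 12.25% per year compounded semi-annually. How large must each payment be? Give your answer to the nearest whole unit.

Level annuity due; solve PV = PMT × [(1 − (1+r)^−n)/r] × (1+r) for PMT.
Periodic rate r = 0.1225/2 per half-year; n is counted in half-years.
With n = 44: PMT = 5,000,000 / ([(1 − (1+r)^−n)/r] × (1+r)) = ¥311,339

¥311,339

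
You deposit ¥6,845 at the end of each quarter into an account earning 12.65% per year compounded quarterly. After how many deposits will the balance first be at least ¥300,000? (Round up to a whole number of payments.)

28 payments

Periodic rate r = 0.1265/4 per quarter; n is counted in quarters.
Ordinary annuity FV: 300,000 = 6,845 × [((1+r)^n − 1)/r].
(1+r)^n = 1 + 300,000 × r / 6,845, so n = ln(1 + 300,000·r/6,845) / ln(1+r) = 27.93.
Round up to a whole number of payments: n = 28.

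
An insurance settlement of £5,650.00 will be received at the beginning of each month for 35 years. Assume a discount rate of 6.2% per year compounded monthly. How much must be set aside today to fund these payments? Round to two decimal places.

£972,991.43

This is an annuity due: 420 payments of £5,650.00 at the beginning of each month.
Periodic rate r = 0.062/12 per month; n is counted in months.
PV = PMT × [(1 − (1+r)^−n)/r] × (1+r) = 5,650 × [1 − (1+r)^−420] / r × (1+r) = £972,991.43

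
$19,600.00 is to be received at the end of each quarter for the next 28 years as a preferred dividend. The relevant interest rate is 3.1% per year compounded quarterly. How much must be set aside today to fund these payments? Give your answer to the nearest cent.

This is an ordinary annuity: 112 payments of $19,600.00 at the end of each quarter.
Periodic rate r = 0.031/4 per quarter; n is counted in quarters.
PV = PMT × [(1 − (1+r)^−n)/r] = 19,600 × [1 − (1+r)^−112] / r = $1,463,810.56

$1,463,810.56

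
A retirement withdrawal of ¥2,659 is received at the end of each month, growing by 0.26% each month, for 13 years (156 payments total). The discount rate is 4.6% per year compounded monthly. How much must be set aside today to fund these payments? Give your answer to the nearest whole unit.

¥376,243

Periodic rate r = 0.046/12 per month; n is counted in months.
Growing ordinary annuity: PV = PMT₁ × [1 − ((1+g)/(1+r))^n] / (r − g) = 2,659 × [1 − ((1+0.0026)/(1+r))^156] / (r − 0.0026) = ¥376,243.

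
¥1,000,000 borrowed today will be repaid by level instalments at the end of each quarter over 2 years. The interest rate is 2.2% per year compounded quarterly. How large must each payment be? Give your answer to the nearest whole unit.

Level ordinary annuity; solve PV = PMT × [(1 − (1+r)^−n)/r] for PMT.
Periodic rate r = 0.022/4 per quarter; n is counted in quarters.
With n = 8: PMT = 1,000,000 / ([(1 − (1+r)^−n)/r]) = ¥128,114

¥128,114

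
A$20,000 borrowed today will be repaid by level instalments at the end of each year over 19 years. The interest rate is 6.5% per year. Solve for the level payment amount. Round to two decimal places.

Level ordinary annuity; solve PV = PMT × [(1 − (1+r)^−n)/r] for PMT.
Periodic rate r = 0.065 per year.
With n = 19: PMT = 20,000 / ([(1 − (1+r)^−n)/r]) = A$1,863.12

A$1,863.12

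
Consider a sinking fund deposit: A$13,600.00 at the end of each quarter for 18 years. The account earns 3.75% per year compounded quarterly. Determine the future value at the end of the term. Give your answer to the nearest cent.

A$1,389,545.61

This is an ordinary annuity: 72 deposits of A$13,600.00 at the end of each quarter.
Periodic rate r = 0.0375/4 per quarter; n is counted in quarters.
FV = PMT × [((1+r)^n − 1)/r] = 13,600 × [(1+r)^72 − 1] / r = A$1,389,545.61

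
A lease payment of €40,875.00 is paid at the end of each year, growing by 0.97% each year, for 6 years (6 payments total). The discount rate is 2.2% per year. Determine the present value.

€232,865.22

Periodic rate r = 0.022 per year.
Growing ordinary annuity: PV = PMT₁ × [1 − ((1+g)/(1+r))^n] / (r − g) = 40,875 × [1 − ((1+0.0097)/(1+r))^6] / (r − 0.0097) = €232,865.22.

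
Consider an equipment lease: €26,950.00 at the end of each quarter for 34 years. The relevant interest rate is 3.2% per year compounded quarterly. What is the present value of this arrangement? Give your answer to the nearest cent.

This is an ordinary annuity: 136 payments of €26,950.00 at the end of each quarter.
Periodic rate r = 0.032/4 per quarter; n is counted in quarters.
PV = PMT × [(1 − (1+r)^−n)/r] = 26,950 × [1 − (1+r)^−136] / r = €2,228,929.63

€2,228,929.63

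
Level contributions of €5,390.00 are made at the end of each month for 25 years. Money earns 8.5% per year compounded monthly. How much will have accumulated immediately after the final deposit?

This is an ordinary annuity: 300 deposits of €5,390.00 at the end of each month.
Periodic rate r = 0.085/12 per month; n is counted in months.
FV = PMT × [((1+r)^n − 1)/r] = 5,390 × [(1+r)^300 − 1] / r = €5,562,794.29

€5,562,794.29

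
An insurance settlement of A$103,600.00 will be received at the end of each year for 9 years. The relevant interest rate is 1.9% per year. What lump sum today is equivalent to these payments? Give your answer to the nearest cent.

A$849,657.83

This is an ordinary annuity: 9 payments of A$103,600.00 at the end of each year.
Periodic rate r = 0.019 per year.
PV = PMT × [(1 − (1+r)^−n)/r] = 103,600 × [1 − (1+r)^−9] / r = A$849,657.83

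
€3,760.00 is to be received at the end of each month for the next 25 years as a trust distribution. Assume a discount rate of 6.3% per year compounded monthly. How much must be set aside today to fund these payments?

This is an ordinary annuity: 300 payments of €3,760.00 at the end of each month.
Periodic rate r = 0.063/12 per month; n is counted in months.
PV = PMT × [(1 − (1+r)^−n)/r] = 3,760 × [1 − (1+r)^−300] / r = €567,321.57

€567,321.57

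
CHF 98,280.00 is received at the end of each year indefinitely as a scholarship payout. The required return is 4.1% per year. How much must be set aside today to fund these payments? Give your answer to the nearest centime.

CHF 2,397,073.17

Periodic rate r = 0.041 per year.
Level perpetuity: PV = PMT / r = 98,280 / (0.041) = CHF 2,397,073.17.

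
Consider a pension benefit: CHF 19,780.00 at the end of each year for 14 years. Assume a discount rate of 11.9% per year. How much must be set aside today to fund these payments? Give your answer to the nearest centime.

This is an ordinary annuity: 14 payments of CHF 19,780.00 at the end of each year.
Periodic rate r = 0.119 per year.
PV = PMT × [(1 − (1+r)^−n)/r] = 19,780 × [1 − (1+r)^−14] / r = CHF 131,778.89

CHF 131,778.89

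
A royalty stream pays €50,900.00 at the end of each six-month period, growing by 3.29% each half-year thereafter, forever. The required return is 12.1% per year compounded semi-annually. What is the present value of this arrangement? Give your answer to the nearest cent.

Periodic rate r = 0.121/2 per half-year.
Growing perpetuity (Gordon): PV = PMT₁ / (r − g) = 50,900 / (r − 0.0329) = €1,844,202.90.

€1,844,202.90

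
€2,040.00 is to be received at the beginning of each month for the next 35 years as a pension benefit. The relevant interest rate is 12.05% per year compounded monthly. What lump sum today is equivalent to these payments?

€202,105.64

This is an annuity due: 420 payments of €2,040.00 at the beginning of each month.
Periodic rate r = 0.1205/12 per month; n is counted in months.
PV = PMT × [(1 − (1+r)^−n)/r] × (1+r) = 2,040 × [1 − (1+r)^−420] / r × (1+r) = €202,105.64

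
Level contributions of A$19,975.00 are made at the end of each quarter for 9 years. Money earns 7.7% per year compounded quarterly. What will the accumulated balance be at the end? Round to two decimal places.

A$1,023,736.27

This is an ordinary annuity: 36 deposits of A$19,975.00 at the end of each quarter.
Periodic rate r = 0.077/4 per quarter; n is counted in quarters.
FV = PMT × [((1+r)^n − 1)/r] = 19,975 × [(1+r)^36 − 1] / r = A$1,023,736.27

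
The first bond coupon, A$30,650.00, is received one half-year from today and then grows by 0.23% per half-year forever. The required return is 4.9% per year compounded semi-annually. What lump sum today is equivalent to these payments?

Periodic rate r = 0.049/2 per half-year.
Growing perpetuity (Gordon): PV = PMT₁ / (r − g) = 30,650 / (r − 0.0023) = A$1,380,630.63.

A$1,380,630.63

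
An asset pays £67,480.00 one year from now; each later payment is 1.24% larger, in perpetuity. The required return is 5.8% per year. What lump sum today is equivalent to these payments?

Periodic rate r = 0.058 per year.
Growing perpetuity (Gordon): PV = PMT₁ / (r − g) = 67,480 / (r − 0.0124) = £1,479,824.56.

£1,479,824.56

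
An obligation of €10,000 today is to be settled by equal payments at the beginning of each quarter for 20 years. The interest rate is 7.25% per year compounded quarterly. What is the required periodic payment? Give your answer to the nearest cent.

Level annuity due; solve PV = PMT × [(1 − (1+r)^−n)/r] × (1+r) for PMT.
Periodic rate r = 0.0725/4 per quarter; n is counted in quarters.
With n = 80: PMT = 10,000 / ([(1 − (1+r)^−n)/r] × (1+r)) = €233.51

€233.51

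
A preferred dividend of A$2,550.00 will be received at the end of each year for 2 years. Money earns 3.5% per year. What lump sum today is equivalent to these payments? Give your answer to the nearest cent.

A$4,844.22

This is an ordinary annuity: 2 payments of A$2,550.00 at the end of each year.
Periodic rate r = 0.035 per year.
PV = PMT × [(1 − (1+r)^−n)/r] = 2,550 × [1 − (1+r)^−2] / r = A$4,844.22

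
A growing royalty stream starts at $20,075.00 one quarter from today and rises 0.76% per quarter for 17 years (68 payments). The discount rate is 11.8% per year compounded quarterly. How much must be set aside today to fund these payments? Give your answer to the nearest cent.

$704,237.39

Periodic rate r = 0.118/4 per quarter; n is counted in quarters.
Growing ordinary annuity: PV = PMT₁ × [1 − ((1+g)/(1+r))^n] / (r − g) = 20,075 × [1 − ((1+0.0076)/(1+r))^68] / (r − 0.0076) = $704,237.39.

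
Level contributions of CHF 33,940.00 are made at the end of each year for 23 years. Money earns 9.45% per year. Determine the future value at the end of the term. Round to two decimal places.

CHF 2,506,625.23

This is an ordinary annuity: 23 deposits of CHF 33,940.00 at the end of each year.
Periodic rate r = 0.0945 per year.
FV = PMT × [((1+r)^n − 1)/r] = 33,940 × [(1+r)^23 − 1] / r = CHF 2,506,625.23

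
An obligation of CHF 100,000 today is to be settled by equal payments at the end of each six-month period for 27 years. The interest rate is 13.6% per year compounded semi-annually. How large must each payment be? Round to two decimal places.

Level ordinary annuity; solve PV = PMT × [(1 − (1+r)^−n)/r] for PMT.
Periodic rate r = 0.136/2 per half-year; n is counted in half-years.
With n = 54: PMT = 100,000 / ([(1 − (1+r)^−n)/r]) = CHF 7,000.58

CHF 7,000.58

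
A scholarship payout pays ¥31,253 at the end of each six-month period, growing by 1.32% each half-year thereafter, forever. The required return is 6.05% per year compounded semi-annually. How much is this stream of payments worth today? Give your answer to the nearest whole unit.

¥1,833,021

Periodic rate r = 0.0605/2 per half-year.
Growing perpetuity (Gordon): PV = PMT₁ / (r − g) = 31,253 / (r − 0.0132) = ¥1,833,021.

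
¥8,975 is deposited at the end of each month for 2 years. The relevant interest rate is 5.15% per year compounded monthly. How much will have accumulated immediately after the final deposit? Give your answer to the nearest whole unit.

This is an ordinary annuity: 24 deposits of ¥8,975 at the end of each month.
Periodic rate r = 0.0515/12 per month; n is counted in months.
FV = PMT × [((1+r)^n − 1)/r] = 8,975 × [(1+r)^24 − 1] / r = ¥226,373

¥226,373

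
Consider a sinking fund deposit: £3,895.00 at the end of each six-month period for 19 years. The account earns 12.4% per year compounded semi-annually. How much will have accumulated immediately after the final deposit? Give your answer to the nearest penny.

£554,976.72

This is an ordinary annuity: 38 deposits of £3,895.00 at the end of each six-month period.
Periodic rate r = 0.124/2 per half-year; n is counted in half-years.
FV = PMT × [((1+r)^n − 1)/r] = 3,895 × [(1+r)^38 − 1] / r = £554,976.72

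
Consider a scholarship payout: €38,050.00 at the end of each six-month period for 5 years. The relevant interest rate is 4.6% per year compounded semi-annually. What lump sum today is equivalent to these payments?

€336,484.15

This is an ordinary annuity: 10 payments of €38,050.00 at the end of each six-month period.
Periodic rate r = 0.046/2 per half-year; n is counted in half-years.
PV = PMT × [(1 − (1+r)^−n)/r] = 38,050 × [1 − (1+r)^−10] / r = €336,484.15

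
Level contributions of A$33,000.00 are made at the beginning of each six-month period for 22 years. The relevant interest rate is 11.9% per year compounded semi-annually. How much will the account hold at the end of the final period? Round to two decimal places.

This is an annuity due: 44 deposits of A$33,000.00 at the beginning of each six-month period.
Periodic rate r = 0.119/2 per half-year; n is counted in half-years.
FV = PMT × [((1+r)^n − 1)/r] × (1+r) = 33,000 × [(1+r)^44 − 1] / r × (1+r) = A$6,886,156.63

A$6,886,156.63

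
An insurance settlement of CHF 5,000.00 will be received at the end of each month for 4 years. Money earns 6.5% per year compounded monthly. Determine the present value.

CHF 210,837.44

This is an ordinary annuity: 48 payments of CHF 5,000.00 at the end of each month.
Periodic rate r = 0.065/12 per month; n is counted in months.
PV = PMT × [(1 − (1+r)^−n)/r] = 5,000 × [1 − (1+r)^−48] / r = CHF 210,837.44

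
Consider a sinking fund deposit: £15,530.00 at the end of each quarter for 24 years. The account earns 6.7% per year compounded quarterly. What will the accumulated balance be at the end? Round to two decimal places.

£3,640,750.97

This is an ordinary annuity: 96 deposits of £15,530.00 at the end of each quarter.
Periodic rate r = 0.067/4 per quarter; n is counted in quarters.
FV = PMT × [((1+r)^n − 1)/r] = 15,530 × [(1+r)^96 − 1] / r = £3,640,750.97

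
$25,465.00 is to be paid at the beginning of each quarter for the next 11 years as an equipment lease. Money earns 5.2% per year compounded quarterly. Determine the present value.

$860,239.03

This is an annuity due: 44 payments of $25,465.00 at the beginning of each quarter.
Periodic rate r = 0.052/4 per quarter; n is counted in quarters.
PV = PMT × [(1 − (1+r)^−n)/r] × (1+r) = 25,465 × [1 − (1+r)^−44] / r × (1+r) = $860,239.03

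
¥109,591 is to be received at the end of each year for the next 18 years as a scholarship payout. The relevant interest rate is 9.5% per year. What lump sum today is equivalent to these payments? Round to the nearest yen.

¥928,375

This is an ordinary annuity: 18 payments of ¥109,591 at the end of each year.
Periodic rate r = 0.095 per year.
PV = PMT × [(1 − (1+r)^−n)/r] = 109,591 × [1 − (1+r)^−18] / r = ¥928,375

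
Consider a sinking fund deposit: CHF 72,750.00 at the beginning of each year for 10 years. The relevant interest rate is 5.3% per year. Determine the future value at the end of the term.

This is an annuity due: 10 deposits of CHF 72,750.00 at the beginning of each year.
Periodic rate r = 0.053 per year.
FV = PMT × [((1+r)^n − 1)/r] × (1+r) = 72,750 × [(1+r)^10 − 1] / r × (1+r) = CHF 977,138.75

CHF 977,138.75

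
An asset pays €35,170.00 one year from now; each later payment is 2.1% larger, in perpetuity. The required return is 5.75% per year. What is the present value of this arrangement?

Periodic rate r = 0.0575 per year.
Growing perpetuity (Gordon): PV = PMT₁ / (r − g) = 35,170 / (r − 0.021) = €963,561.64.

€963,561.64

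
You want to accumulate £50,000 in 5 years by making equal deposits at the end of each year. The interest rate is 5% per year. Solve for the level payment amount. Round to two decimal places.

Level ordinary annuity; solve FV = PMT × [((1+r)^n − 1)/r] for PMT.
Periodic rate r = 0.05 per year.
With n = 5: PMT = 50,000 / ([((1+r)^n − 1)/r]) = £9,048.74

£9,048.74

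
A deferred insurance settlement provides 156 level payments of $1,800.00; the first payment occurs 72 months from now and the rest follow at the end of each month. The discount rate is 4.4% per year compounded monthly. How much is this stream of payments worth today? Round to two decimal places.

$164,683.28

Ordinary annuity of 156 payments, first payment at period 72.
Periodic rate r = 0.044/12 per month; n is counted in months.
The ordinary-annuity PV formula values the stream one period before the first payment (period 71); discount that back 71 periods:
PV₀ = 1,800 × [1 − (1+r)^−156] / r × (1+r)^−71 = $164,683.28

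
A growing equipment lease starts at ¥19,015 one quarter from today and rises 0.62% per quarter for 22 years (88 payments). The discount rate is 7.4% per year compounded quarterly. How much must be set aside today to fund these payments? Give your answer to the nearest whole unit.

Periodic rate r = 0.074/4 per quarter; n is counted in quarters.
Growing ordinary annuity: PV = PMT₁ × [1 − ((1+g)/(1+r))^n] / (r − g) = 19,015 × [1 − ((1+0.0062)/(1+r))^88] / (r − 0.0062) = ¥1,015,246.

¥1,015,246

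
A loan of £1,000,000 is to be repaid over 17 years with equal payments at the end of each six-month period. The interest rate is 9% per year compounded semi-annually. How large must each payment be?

Level ordinary annuity; solve PV = PMT × [(1 − (1+r)^−n)/r] for PMT.
Periodic rate r = 0.09/2 per half-year; n is counted in half-years.
With n = 34: PMT = 1,000,000 / ([(1 − (1+r)^−n)/r]) = £57,981.91

£57,981.91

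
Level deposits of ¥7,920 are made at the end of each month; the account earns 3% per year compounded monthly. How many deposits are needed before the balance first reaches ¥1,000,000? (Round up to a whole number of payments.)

110 payments

Periodic rate r = 0.03/12 per month; n is counted in months.
Ordinary annuity FV: 1,000,000 = 7,920 × [((1+r)^n − 1)/r].
(1+r)^n = 1 + 1,000,000 × r / 7,920, so n = ln(1 + 1,000,000·r/7,920) / ln(1+r) = 109.87.
Round up to a whole number of payments: n = 110.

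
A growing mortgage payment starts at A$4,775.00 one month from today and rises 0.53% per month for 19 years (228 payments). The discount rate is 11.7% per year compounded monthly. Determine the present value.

A$681,049.58

Periodic rate r = 0.117/12 per month; n is counted in months.
Growing ordinary annuity: PV = PMT₁ × [1 − ((1+g)/(1+r))^n] / (r − g) = 4,775 × [1 − ((1+0.0053)/(1+r))^228] / (r − 0.0053) = A$681,049.58.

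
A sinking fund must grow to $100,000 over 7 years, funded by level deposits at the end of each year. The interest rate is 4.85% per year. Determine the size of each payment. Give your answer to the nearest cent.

$12,338.15

Level ordinary annuity; solve FV = PMT × [((1+r)^n − 1)/r] for PMT.
Periodic rate r = 0.0485 per year.
With n = 7: PMT = 100,000 / ([((1+r)^n − 1)/r]) = $12,338.15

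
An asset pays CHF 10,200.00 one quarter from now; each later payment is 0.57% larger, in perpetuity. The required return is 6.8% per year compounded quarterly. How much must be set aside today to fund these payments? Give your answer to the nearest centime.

Periodic rate r = 0.068/4 per quarter.
Growing perpetuity (Gordon): PV = PMT₁ / (r − g) = 10,200 / (r − 0.0057) = CHF 902,654.87.

CHF 902,654.87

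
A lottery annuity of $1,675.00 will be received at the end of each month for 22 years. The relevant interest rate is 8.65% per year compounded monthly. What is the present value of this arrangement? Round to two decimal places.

$197,481.46

This is an ordinary annuity: 264 payments of $1,675.00 at the end of each month.
Periodic rate r = 0.0865/12 per month; n is counted in months.
PV = PMT × [(1 − (1+r)^−n)/r] = 1,675 × [1 − (1+r)^−264] / r = $197,481.46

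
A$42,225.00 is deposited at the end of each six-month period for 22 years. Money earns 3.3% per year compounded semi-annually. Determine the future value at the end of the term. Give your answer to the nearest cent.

A$2,698,787.82

This is an ordinary annuity: 44 deposits of A$42,225.00 at the end of each six-month period.
Periodic rate r = 0.033/2 per half-year; n is counted in half-years.
FV = PMT × [((1+r)^n − 1)/r] = 42,225 × [(1+r)^44 − 1] / r = A$2,698,787.82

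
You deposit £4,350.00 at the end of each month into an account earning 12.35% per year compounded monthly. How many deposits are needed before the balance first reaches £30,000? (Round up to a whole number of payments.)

Periodic rate r = 0.1235/12 per month; n is counted in months.
Ordinary annuity FV: 30,000 = 4,350 × [((1+r)^n − 1)/r].
(1+r)^n = 1 + 30,000 × r / 4,350, so n = ln(1 + 30,000·r/4,350) / ln(1+r) = 6.70.
Round up to a whole number of payments: n = 7.

7 payments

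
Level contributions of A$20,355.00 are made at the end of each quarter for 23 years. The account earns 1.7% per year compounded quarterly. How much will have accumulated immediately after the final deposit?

A$2,285,670.50

This is an ordinary annuity: 92 deposits of A$20,355.00 at the end of each quarter.
Periodic rate r = 0.017/4 per quarter; n is counted in quarters.
FV = PMT × [((1+r)^n − 1)/r] = 20,355 × [(1+r)^92 − 1] / r = A$2,285,670.50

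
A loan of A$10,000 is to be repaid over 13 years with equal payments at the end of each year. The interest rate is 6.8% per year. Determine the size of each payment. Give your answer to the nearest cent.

A$1,182.98

Level ordinary annuity; solve PV = PMT × [(1 − (1+r)^−n)/r] for PMT.
Periodic rate r = 0.068 per year.
With n = 13: PMT = 10,000 / ([(1 − (1+r)^−n)/r]) = A$1,182.98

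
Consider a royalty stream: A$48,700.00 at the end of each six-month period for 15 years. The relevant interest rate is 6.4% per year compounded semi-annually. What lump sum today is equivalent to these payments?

This is an ordinary annuity: 30 payments of A$48,700.00 at the end of each six-month period.
Periodic rate r = 0.064/2 per half-year; n is counted in half-years.
PV = PMT × [(1 − (1+r)^−n)/r] = 48,700 × [1 − (1+r)^−30] / r = A$930,329.62

A$930,329.62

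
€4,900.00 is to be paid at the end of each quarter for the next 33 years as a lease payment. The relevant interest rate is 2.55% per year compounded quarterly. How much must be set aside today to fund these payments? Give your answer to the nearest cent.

This is an ordinary annuity: 132 payments of €4,900.00 at the end of each quarter.
Periodic rate r = 0.0255/4 per quarter; n is counted in quarters.
PV = PMT × [(1 − (1+r)^−n)/r] = 4,900 × [1 − (1+r)^−132] / r = €436,414.12

€436,414.12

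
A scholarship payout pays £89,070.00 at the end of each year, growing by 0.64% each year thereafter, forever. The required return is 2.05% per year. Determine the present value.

£6,317,021.28

Periodic rate r = 0.0205 per year.
Growing perpetuity (Gordon): PV = PMT₁ / (r − g) = 89,070 / (r − 0.0064) = £6,317,021.28.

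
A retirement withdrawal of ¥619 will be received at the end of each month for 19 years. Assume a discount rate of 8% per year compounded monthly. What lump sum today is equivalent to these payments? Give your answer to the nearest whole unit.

This is an ordinary annuity: 228 payments of ¥619 at the end of each month.
Periodic rate r = 0.08/12 per month; n is counted in months.
PV = PMT × [(1 − (1+r)^−n)/r] = 619 × [1 − (1+r)^−228] / r = ¥72,440

¥72,440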